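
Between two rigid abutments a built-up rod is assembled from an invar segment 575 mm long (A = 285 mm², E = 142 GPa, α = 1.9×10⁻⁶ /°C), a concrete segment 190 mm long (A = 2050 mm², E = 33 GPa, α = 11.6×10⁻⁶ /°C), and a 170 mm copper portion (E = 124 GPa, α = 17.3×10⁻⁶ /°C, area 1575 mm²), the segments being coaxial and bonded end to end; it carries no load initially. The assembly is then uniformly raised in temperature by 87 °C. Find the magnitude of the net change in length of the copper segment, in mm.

If the supports were absent, the total length change would be Σ αᵢΔT Lᵢ = 1.9×10⁻⁶×87×575 + 11.6×10⁻⁶×87×190 + 17.3×10⁻⁶×87×170 = 0.5427 mm.
Since the ends are fixed, an axial force P builds up, equal in every segment, with P · Σ Lᵢ/(AᵢEᵢ) = δ_free.
Σ Lᵢ/(AᵢEᵢ) = 575/(285×142×10³) + 190/(2050×33×10³) + 170/(1575×124×10³) = 1.789×10⁻⁵ mm/N.
Hence P = δ_free / Σ(L/AE) = 0.5427/1.789×10⁻⁵ = 30.34 kN (compressive).
For the copper segment, free thermal change = 17.3×10⁻⁶×87×170 = 0.2559 mm and elastic change from P = 30340×170/(1575×124×10³) = 0.02641 mm; these oppose, so the net change is 0.229 mm (segment lengthens).

|ΔL| ≈ 0.229 mm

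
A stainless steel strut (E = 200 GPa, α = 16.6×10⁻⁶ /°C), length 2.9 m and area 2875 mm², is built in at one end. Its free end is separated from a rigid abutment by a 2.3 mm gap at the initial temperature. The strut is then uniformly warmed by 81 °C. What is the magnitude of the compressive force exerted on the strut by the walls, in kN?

If the wall were absent the strut would grow by αΔT L = 16.6×10⁻⁶ × 81 × 2900 = 3.899 mm.
The gap closes (δ_free > 2.3 mm) and the wall then resists a further 3.899 − 2.3 = 1.599 mm of expansion.
So σ = E(δ_free − g)/L = 200×10³ × 1.599/2900 = 110.3 MPa.
Force on the wall = σA = 110.3 × 2875 mm² = 317.1 kN.

P ≈ 317 kN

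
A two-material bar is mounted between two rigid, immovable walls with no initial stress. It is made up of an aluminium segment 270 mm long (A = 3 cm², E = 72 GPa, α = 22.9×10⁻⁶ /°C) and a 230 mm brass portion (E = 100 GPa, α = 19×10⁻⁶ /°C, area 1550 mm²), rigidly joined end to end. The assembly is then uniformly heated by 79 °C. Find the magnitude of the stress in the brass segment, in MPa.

σ ≈ 38.5 MPa (compressive)

Free thermal expansion of the whole bar: Σ αᵢΔT Lᵢ = 22.9×10⁻⁶×79×270 + 19×10⁻⁶×79×230 = 0.8337 mm.
The walls prevent any net length change, so an axial force P (same in every segment) develops. Compatibility: P · Σ Lᵢ/(AᵢEᵢ) = δ_free.
The series flexibility is Σ Lᵢ/(AᵢEᵢ) = 270/(300×72×10³) + 230/(1550×100×10³) = 1.398×10⁻⁵ mm/N.
Hence P = δ_free / Σ(L/AE) = 0.8337/1.398×10⁻⁵ = 59.62 kN (compressive).
σ_{brass} = P / A = 59620 / 1550 = 38.46 MPa.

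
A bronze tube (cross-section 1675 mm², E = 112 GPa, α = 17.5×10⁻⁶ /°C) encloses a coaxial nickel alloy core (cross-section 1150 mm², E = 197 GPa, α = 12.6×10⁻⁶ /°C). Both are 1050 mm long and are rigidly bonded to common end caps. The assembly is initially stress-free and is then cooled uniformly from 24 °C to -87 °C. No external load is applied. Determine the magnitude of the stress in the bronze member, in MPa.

The bronze has the larger α, so on cooling it would change length more than the nickel alloy if both were free. The rigid plates force a common final length, so the bronze is put into tension and the nickel alloy into compression, with equal and opposite forces P (no external load).
Setting the final lengths equal and cancelling L: (α₁ − α₂)ΔT = P/(A₁E₁) + P/(A₂E₂).
|α₁ − α₂|·ΔT = 4.9×10⁻⁶ × 111 = 0.0005439.
1/(A₁E₁) + 1/(A₂E₂) = 1/(1675×112×10³) + 1/(1150×197×10³) = 9.745×10⁻⁹ N⁻¹.
So P = 0.0005439 / 9.745×10⁻⁹ = 55.82 kN.
σ_{bronze} = P/A₁ = 55820/1675 = 33.32 MPa, tensile.

σ ≈ 33.3 MPa (tensile)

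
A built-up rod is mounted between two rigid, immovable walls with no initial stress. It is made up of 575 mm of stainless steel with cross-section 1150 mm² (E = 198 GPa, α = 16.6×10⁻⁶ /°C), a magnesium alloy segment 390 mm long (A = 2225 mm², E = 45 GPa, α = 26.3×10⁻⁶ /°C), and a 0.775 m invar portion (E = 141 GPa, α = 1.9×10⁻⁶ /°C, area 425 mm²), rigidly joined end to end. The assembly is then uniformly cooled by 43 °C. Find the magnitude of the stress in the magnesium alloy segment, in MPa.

Free thermal contraction of the whole bar: Σ αᵢΔT Lᵢ = 16.6×10⁻⁶×43×575 + 26.3×10⁻⁶×43×390 + 1.9×10⁻⁶×43×775 = 0.9148 mm.
The rigid supports impose zero overall length change; the single axial force P common to all segments must satisfy P Σ Lᵢ/(AᵢEᵢ) = δ_free.
Σ Lᵢ/(AᵢEᵢ) = 575/(1150×198×10³) + 390/(2225×45×10³) + 775/(425×141×10³) = 1.935×10⁻⁵ mm/N.
So P = 0.9148 / 1.935×10⁻⁵ = 47.27 kN, tensile.
σ_{magnesium alloy} = P / A = 47270 / 2225 = 21.24 MPa.

σ ≈ 21.2 MPa (tensile)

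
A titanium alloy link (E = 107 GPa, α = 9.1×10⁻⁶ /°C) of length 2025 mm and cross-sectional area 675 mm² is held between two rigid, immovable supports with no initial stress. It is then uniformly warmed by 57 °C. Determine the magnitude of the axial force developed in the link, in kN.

With zero net strain, σ = E·αΔT = 107 GPa × 9.1×10⁻⁶ × 57 = 55.5 MPa.
Axial force P = σA = 55.5 × 675 = 37460 N = 37.46 kN, compressive.

P ≈ 37.5 kN (compressive)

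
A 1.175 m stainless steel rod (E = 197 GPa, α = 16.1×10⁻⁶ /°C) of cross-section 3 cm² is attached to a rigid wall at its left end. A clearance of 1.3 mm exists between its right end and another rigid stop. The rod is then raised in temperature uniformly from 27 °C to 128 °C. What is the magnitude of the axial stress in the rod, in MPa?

σ ≈ 102 MPa (compressive)

Free thermal elongation = αΔT L = 16.1×10⁻⁶ × 101 × 1175 = 1.911 mm.
This exceeds the 1.3 mm gap, so the wall pushes back. The portion of expansion that must be recovered elastically is δ_free − gap = 1.911 − 1.3 = 0.6107 mm.
Compatibility: PL/(AE) = 0.6107 mm, so σ = P/A = E × (0.6107/1175) = 102.4 MPa.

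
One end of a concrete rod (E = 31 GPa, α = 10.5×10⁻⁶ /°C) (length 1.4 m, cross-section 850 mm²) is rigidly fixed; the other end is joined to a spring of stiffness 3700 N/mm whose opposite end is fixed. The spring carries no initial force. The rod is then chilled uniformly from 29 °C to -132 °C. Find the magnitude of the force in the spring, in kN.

Free thermal contraction: δ_free = αΔT L = 10.5×10⁻⁶ × 161 × 1400 = 2.367 mm.
Let P be the tensile force in the spring. The rod extends elastically by PL/(AE) and the spring stretches by P/k; together these equal δ_free.
P [ L/(AE) + 1/k ] = δ_free → P [ 1400/(850×31×10³) + 1/(3700) ] = 2.367.
P = 2.367 / 0.0003234 = 7318 N.

P ≈ 7.32 kN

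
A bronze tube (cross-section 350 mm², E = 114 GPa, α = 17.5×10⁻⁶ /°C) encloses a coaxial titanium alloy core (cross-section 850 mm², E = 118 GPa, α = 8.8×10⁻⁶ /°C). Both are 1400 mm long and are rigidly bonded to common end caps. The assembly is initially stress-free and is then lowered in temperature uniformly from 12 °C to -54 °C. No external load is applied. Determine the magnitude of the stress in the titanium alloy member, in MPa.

The bronze has the larger α, so on cooling it would change length more than the titanium alloy if both were free. The rigid plates force a common final length, so the bronze is put into tension and the titanium alloy into compression, with equal and opposite forces P (no external load).
Compatibility of the two members (thermal + elastic change equal): (α₁ − α₂)ΔT = P·[1/(A₁E₁) + 1/(A₂E₂)].
|α₁ − α₂|·ΔT = 8.7×10⁻⁶ × 66 = 0.0005742.
1/(A₁E₁) + 1/(A₂E₂) = 1/(350×114×10³) + 1/(850×118×10³) = 3.503×10⁻⁸ N⁻¹.
So P = 0.0005742 / 3.503×10⁻⁸ = 16.39 kN.
σ_{titanium alloy} = P/A₂ = 16390/850 = 19.28 MPa, compressive.

σ ≈ 19.3 MPa (compressive)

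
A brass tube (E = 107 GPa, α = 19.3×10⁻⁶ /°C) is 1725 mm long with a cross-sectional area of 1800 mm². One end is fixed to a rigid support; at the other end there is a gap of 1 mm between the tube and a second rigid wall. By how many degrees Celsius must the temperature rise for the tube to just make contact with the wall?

Contact occurs when the free expansion equals the gap: αΔT L = 1 mm.
ΔT = 1 / (19.3×10⁻⁶ × 1725) = 30.04 °C.

ΔT ≈ 30 °C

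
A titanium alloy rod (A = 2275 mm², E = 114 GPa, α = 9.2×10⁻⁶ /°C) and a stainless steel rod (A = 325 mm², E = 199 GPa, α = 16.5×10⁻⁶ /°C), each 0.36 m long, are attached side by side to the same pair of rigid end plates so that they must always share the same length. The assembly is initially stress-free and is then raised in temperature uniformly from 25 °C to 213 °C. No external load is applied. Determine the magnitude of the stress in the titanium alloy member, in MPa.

σ ≈ 31.2 MPa (tensile)

The stainless steel has the larger α, so on heating it would change length more than the titanium alloy if both were free. The rigid plates force a common final length, so the stainless steel is put into compression and the titanium alloy into tension, with equal and opposite forces P (no external load).
Compatibility of the two members (thermal + elastic change equal): (α₁ − α₂)ΔT = P·[1/(A₁E₁) + 1/(A₂E₂)].
|α₁ − α₂|·ΔT = 7.3×10⁻⁶ × 188 = 0.001372.
1/(A₁E₁) + 1/(A₂E₂) = 1/(2275×114×10³) + 1/(325×199×10³) = 1.932×10⁻⁸ N⁻¹.
So P = 0.001372 / 1.932×10⁻⁸ = 71.04 kN.
σ_{titanium alloy} = P/A₁ = 71040/2275 = 31.23 MPa, tensile.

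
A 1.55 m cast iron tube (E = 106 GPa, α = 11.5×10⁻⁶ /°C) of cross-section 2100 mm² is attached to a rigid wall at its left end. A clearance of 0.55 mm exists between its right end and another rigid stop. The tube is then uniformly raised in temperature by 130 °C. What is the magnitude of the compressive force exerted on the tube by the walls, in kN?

P ≈ 254 kN

If the wall were absent the tube would grow by αΔT L = 11.5×10⁻⁶ × 130 × 1550 = 2.317 mm.
This exceeds the 0.55 mm gap, so the wall pushes back. The portion of expansion that must be recovered elastically is δ_free − gap = 2.317 − 0.55 = 1.767 mm.
That suppressed elongation corresponds to σ = E·Δ/L = 106×10³ × 1.767/1550 = 120.9 MPa.
Force on the wall = σA = 120.9 × 2100 mm² = 253.8 kN.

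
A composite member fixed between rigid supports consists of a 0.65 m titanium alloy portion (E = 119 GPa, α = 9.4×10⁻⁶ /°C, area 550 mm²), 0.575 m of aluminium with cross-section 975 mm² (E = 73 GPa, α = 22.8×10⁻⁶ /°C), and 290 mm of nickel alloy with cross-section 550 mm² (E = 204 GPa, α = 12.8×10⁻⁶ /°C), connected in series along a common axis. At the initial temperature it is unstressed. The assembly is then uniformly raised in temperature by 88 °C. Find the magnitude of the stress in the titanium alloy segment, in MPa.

With the walls removed the bar would change length by δ_free = Σ αᵢΔT Lᵢ = 9.4×10⁻⁶×88×650 + 22.8×10⁻⁶×88×575 + 12.8×10⁻⁶×88×290 = 2.018 mm.
The walls prevent any net length change, so an axial force P (same in every segment) develops. Compatibility: P · Σ Lᵢ/(AᵢEᵢ) = δ_free.
Σ Lᵢ/(AᵢEᵢ) = 650/(550×119×10³) + 575/(975×73×10³) + 290/(550×204×10³) = 2.059×10⁻⁵ mm/N.
P = 2.018 / 2.059×10⁻⁵ = 97990 N = 97.99 kN, compressive.
σ_{titanium alloy} = P / A = 97990 / 550 = 178.2 MPa.

σ ≈ 178 MPa (compressive)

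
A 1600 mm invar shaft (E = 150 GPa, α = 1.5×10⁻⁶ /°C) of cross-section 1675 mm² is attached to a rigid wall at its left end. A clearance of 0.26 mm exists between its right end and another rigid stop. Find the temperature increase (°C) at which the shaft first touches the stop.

ΔT ≈ 108 °C

The gap closes when αΔT L = 0.26 mm, since the shaft is still unstressed at that instant.
So ΔT = g/(αL) = 0.26/(1.5×10⁻⁶ × 1600) = 108.3 °C.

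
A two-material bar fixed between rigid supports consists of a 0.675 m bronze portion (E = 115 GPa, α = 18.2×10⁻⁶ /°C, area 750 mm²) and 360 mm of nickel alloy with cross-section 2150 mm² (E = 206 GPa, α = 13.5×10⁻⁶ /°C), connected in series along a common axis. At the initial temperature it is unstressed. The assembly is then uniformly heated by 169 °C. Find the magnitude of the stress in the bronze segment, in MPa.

If the supports were absent, the total length change would be Σ αᵢΔT Lᵢ = 18.2×10⁻⁶×169×675 + 13.5×10⁻⁶×169×360 = 2.898 mm.
Since the ends are fixed, an axial force P builds up, equal in every segment, with P · Σ Lᵢ/(AᵢEᵢ) = δ_free.
Σ Lᵢ/(AᵢEᵢ) = 675/(750×115×10³) + 360/(2150×206×10³) = 8.639×10⁻⁶ mm/N.
So P = 2.898 / 8.639×10⁻⁶ = 335.4 kN, compressive.
σ_{bronze} = P / A = 335400 / 750 = 447.2 MPa.

σ ≈ 447 MPa (compressive)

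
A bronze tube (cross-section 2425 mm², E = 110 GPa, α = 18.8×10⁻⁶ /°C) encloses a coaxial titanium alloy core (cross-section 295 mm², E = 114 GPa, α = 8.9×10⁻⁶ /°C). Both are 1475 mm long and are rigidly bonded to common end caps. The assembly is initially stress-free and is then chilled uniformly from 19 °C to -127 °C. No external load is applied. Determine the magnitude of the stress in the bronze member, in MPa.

σ ≈ 17.8 MPa (tensile)

The bronze has the larger α, so on cooling it would change length more than the titanium alloy if both were free. The rigid plates force a common final length, so the bronze is put into tension and the titanium alloy into compression, with equal and opposite forces P (no external load).
Equating the net (thermal + elastic) strains gives |α₁ − α₂|·ΔT = P·[1/(A₁E₁) + 1/(A₂E₂)].
|α₁ − α₂|·ΔT = 9.9×10⁻⁶ × 146 = 0.001445.
1/(A₁E₁) + 1/(A₂E₂) = 1/(2425×110×10³) + 1/(295×114×10³) = 3.348×10⁻⁸ N⁻¹.
So P = 0.001445 / 3.348×10⁻⁸ = 43.17 kN.
σ_{bronze} = P/A₁ = 43170/2425 = 17.8 MPa, tensile.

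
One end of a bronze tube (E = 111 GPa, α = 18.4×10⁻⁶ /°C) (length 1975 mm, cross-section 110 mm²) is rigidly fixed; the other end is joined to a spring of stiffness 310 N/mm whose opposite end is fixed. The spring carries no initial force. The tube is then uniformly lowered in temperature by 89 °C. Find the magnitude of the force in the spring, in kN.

P ≈ 0.955 kN

The unrestrained thermal change is αΔT L = 18.4×10⁻⁶ × 89 × 1975 = 3.234 mm.
With a force P in the spring, the elastic change of the tube is PL/(AE) and that of the spring is P/k; compatibility requires their sum to equal δ_free.
So P = δ_free / [L/(AE) + 1/k] = 3.234 / [ 1975/(110×111×10³) + 1/(310) ].
P = 3.234 / 0.003388 = 954.7 N.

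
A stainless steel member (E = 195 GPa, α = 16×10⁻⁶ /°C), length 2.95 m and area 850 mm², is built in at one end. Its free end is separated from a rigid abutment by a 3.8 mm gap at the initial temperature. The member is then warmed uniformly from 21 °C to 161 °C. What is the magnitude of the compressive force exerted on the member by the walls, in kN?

If the wall were absent the member would grow by αΔT L = 16×10⁻⁶ × 140 × 2950 = 6.608 mm.
The gap closes (δ_free > 3.8 mm) and the wall then resists a further 6.608 − 3.8 = 2.808 mm of expansion.
That suppressed elongation corresponds to σ = E·Δ/L = 195×10³ × 2.808/2950 = 185.6 MPa.
Force on the wall = σA = 185.6 × 850 mm² = 157.8 kN.

P ≈ 158 kN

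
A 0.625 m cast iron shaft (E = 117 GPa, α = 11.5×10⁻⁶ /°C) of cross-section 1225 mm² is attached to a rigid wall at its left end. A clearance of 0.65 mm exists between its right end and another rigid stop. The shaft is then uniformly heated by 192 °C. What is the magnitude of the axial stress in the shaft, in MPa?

If the wall were absent the shaft would grow by αΔT L = 11.5×10⁻⁶ × 192 × 625 = 1.38 mm.
This exceeds the 0.65 mm gap, so the wall pushes back. The portion of expansion that must be recovered elastically is δ_free − gap = 1.38 − 0.65 = 0.73 mm.
So σ = E(δ_free − g)/L = 117×10³ × 0.73/625 = 136.7 MPa.

σ ≈ 137 MPa (compressive)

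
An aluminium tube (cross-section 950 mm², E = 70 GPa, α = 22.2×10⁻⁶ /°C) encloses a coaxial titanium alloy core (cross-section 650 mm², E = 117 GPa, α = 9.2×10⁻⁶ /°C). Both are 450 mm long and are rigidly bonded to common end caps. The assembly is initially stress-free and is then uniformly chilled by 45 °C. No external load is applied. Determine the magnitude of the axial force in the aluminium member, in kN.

P ≈ 20.8 kN (tensile in the aluminium)

The aluminium has the larger α, so on cooling it would change length more than the titanium alloy if both were free. The rigid plates force a common final length, so the aluminium is put into tension and the titanium alloy into compression, with equal and opposite forces P (no external load).
Setting the final lengths equal and cancelling L: (α₁ − α₂)ΔT = P/(A₁E₁) + P/(A₂E₂).
|α₁ − α₂|·ΔT = 13×10⁻⁶ × 45 = 0.000585.
1/(A₁E₁) + 1/(A₂E₂) = 1/(950×70×10³) + 1/(650×117×10³) = 2.819×10⁻⁸ N⁻¹.
P = 0.000585 / 2.819×10⁻⁸ = 20750 N = 20.75 kN.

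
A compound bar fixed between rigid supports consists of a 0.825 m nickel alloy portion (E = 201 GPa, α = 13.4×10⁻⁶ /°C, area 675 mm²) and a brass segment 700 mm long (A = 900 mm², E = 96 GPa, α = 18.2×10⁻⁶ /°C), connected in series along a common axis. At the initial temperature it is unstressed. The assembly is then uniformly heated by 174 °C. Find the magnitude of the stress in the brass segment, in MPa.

σ ≈ 324 MPa (compressive)

If the supports were absent, the total length change would be Σ αᵢΔT Lᵢ = 13.4×10⁻⁶×174×825 + 18.2×10⁻⁶×174×700 = 4.14 mm.
The rigid supports impose zero overall length change; the single axial force P common to all segments must satisfy P Σ Lᵢ/(AᵢEᵢ) = δ_free.
The series flexibility is Σ Lᵢ/(AᵢEᵢ) = 825/(675×201×10³) + 700/(900×96×10³) = 1.418×10⁻⁵ mm/N.
Hence P = δ_free / Σ(L/AE) = 4.14/1.418×10⁻⁵ = 291.9 kN (compressive).
σ_{brass} = P / A = 291900 / 900 = 324.4 MPa.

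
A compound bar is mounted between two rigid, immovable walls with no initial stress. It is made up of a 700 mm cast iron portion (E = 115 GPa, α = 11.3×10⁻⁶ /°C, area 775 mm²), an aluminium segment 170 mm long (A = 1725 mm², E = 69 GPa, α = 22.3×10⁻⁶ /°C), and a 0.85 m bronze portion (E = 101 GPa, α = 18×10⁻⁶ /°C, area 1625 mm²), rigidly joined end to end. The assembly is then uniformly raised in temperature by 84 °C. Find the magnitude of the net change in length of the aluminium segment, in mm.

Free thermal expansion of the whole bar: Σ αᵢΔT Lᵢ = 11.3×10⁻⁶×84×700 + 22.3×10⁻⁶×84×170 + 18×10⁻⁶×84×850 = 2.268 mm.
Since the ends are fixed, an axial force P builds up, equal in every segment, with P · Σ Lᵢ/(AᵢEᵢ) = δ_free.
Σ Lᵢ/(AᵢEᵢ) = 700/(775×115×10³) + 170/(1725×69×10³) + 850/(1625×101×10³) = 1.446×10⁻⁵ mm/N.
P = 2.268 / 1.446×10⁻⁵ = 156800 N = 156.8 kN, compressive.
For the aluminium segment, free thermal change = 22.3×10⁻⁶×84×170 = 0.3184 mm and elastic change from P = 156800×170/(1725×69×10³) = 0.224 mm; these oppose, so the net change is 0.0944 mm (segment lengthens).

|ΔL| ≈ 0.0944 mm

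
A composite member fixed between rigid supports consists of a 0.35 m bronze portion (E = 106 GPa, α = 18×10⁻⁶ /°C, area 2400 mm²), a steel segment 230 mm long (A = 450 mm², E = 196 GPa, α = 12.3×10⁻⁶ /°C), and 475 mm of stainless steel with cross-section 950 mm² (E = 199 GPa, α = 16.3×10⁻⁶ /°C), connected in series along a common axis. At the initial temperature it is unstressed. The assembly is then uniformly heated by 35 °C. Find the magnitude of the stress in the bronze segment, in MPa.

Free thermal expansion of the whole bar: Σ αᵢΔT Lᵢ = 18×10⁻⁶×35×350 + 12.3×10⁻⁶×35×230 + 16.3×10⁻⁶×35×475 = 0.5905 mm.
Since the ends are fixed, an axial force P builds up, equal in every segment, with P · Σ Lᵢ/(AᵢEᵢ) = δ_free.
The series flexibility is Σ Lᵢ/(AᵢEᵢ) = 350/(2400×106×10³) + 230/(450×196×10³) + 475/(950×199×10³) = 6.496×10⁻⁶ mm/N.
So P = 0.5905 / 6.496×10⁻⁶ = 90.9 kN, compressive.
σ_{bronze} = P / A = 90900 / 2400 = 37.88 MPa.

σ ≈ 37.9 MPa (compressive)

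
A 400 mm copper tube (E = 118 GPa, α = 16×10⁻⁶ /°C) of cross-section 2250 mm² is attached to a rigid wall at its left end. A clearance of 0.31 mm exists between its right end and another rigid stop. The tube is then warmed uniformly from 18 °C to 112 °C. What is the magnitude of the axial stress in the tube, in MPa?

Unrestrained expansion: δ_free = αΔT L = 16×10⁻⁶ × 94 × 400 = 0.6016 mm.
After closing the 0.31 mm clearance, 0.6016 − 0.31 = 0.2916 mm of expansion remains to be suppressed by the wall.
That suppressed elongation corresponds to σ = E·Δ/L = 118×10³ × 0.2916/400 = 86.02 MPa.

σ ≈ 86 MPa (compressive)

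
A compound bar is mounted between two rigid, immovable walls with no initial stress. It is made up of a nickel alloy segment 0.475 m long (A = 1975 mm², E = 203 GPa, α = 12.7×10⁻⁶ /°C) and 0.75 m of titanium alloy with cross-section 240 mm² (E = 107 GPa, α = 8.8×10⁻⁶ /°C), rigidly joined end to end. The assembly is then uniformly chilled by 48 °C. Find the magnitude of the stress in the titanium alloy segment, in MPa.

Free thermal contraction of the whole bar: Σ αᵢΔT Lᵢ = 12.7×10⁻⁶×48×475 + 8.8×10⁻⁶×48×750 = 0.6064 mm.
The walls prevent any net length change, so an axial force P (same in every segment) develops. Compatibility: P · Σ Lᵢ/(AᵢEᵢ) = δ_free.
Σ Lᵢ/(AᵢEᵢ) = 475/(1975×203×10³) + 750/(240×107×10³) = 3.039×10⁻⁵ mm/N.
Hence P = δ_free / Σ(L/AE) = 0.6064/3.039×10⁻⁵ = 19.95 kN (tensile).
σ_{titanium alloy} = P / A = 19950 / 240 = 83.13 MPa.

σ ≈ 83.1 MPa (tensile)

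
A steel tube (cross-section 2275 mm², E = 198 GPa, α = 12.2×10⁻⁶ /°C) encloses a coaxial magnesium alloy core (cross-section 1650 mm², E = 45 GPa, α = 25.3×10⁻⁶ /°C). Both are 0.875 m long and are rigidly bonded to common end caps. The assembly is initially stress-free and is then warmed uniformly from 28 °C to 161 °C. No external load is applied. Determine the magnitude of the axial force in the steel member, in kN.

P ≈ 111 kN (tensile in the steel)

The magnesium alloy has the larger α, so on heating it would change length more than the steel if both were free. The rigid plates force a common final length, so the magnesium alloy is put into compression and the steel into tension, with equal and opposite forces P (no external load).
Equating the net (thermal + elastic) strains gives |α₁ − α₂|·ΔT = P·[1/(A₁E₁) + 1/(A₂E₂)].
|α₁ − α₂|·ΔT = 13.1×10⁻⁶ × 133 = 0.001742.
1/(A₁E₁) + 1/(A₂E₂) = 1/(2275×198×10³) + 1/(1650×45×10³) = 1.569×10⁻⁸ N⁻¹.
P = 0.001742 / 1.569×10⁻⁸ = 111100 N = 111.1 kN.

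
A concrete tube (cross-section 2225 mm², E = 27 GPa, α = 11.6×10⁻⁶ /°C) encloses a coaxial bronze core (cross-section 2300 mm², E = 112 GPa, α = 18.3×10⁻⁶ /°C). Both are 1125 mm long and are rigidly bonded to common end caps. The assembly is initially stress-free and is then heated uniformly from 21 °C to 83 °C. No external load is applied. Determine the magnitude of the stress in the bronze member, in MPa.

σ ≈ 8.8 MPa (compressive)

Both members must finish at the same length. With the larger α, the bronze tends to over-expand; the plates restrain it, putting the bronze in compression and the concrete in tension. With no external load the two internal forces are equal and opposite, magnitude P.
Compatibility of the two members (thermal + elastic change equal): (α₁ − α₂)ΔT = P·[1/(A₁E₁) + 1/(A₂E₂)].
|α₁ − α₂|·ΔT = 6.7×10⁻⁶ × 62 = 0.0004154.
1/(A₁E₁) + 1/(A₂E₂) = 1/(2225×27×10³) + 1/(2300×112×10³) = 2.053×10⁻⁸ N⁻¹.
P = 0.0004154 / 2.053×10⁻⁸ = 20240 N = 20.24 kN.
σ_{bronze} = P/A₂ = 20240/2300 = 8.798 MPa, compressive.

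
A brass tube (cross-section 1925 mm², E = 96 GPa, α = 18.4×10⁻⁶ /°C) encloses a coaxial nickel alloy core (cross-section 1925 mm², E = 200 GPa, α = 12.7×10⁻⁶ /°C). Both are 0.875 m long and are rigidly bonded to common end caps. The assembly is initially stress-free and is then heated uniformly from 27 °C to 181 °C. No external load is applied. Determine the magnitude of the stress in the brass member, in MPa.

Equilibrium of a rigid end plate with no external load gives equal and opposite internal forces ±P in the two members. Since α_{brass} > α_{nickel alloy}, heating drives the brass into compression and the nickel alloy into tension.
Equating the net (thermal + elastic) strains gives |α₁ − α₂|·ΔT = P·[1/(A₁E₁) + 1/(A₂E₂)].
|α₁ − α₂|·ΔT = 5.7×10⁻⁶ × 154 = 0.0008778.
1/(A₁E₁) + 1/(A₂E₂) = 1/(1925×96×10³) + 1/(1925×200×10³) = 8.009×10⁻⁹ N⁻¹.
So P = 0.0008778 / 8.009×10⁻⁹ = 109.6 kN.
σ_{brass} = P/A₁ = 109600/1925 = 56.94 MPa, compressive.

σ ≈ 56.9 MPa (compressive)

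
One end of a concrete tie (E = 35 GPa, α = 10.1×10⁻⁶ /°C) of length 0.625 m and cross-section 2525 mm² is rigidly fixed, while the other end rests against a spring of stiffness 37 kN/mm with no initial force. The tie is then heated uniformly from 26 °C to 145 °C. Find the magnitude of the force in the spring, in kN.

Free thermal expansion: δ_free = αΔT L = 10.1×10⁻⁶ × 119 × 625 = 0.7512 mm.
Let P be the compressive force at the spring. The tie shortens elastically by PL/(AE) and the spring compresses by P/k; together these equal δ_free.
P [ L/(AE) + 1/k ] = δ_free → P [ 625/(2525×35×10³) + 1/(37×10³) ] = 0.7512.
P = 0.7512 / 3.41×10⁻⁵ = 22030 N.

P ≈ 22 kN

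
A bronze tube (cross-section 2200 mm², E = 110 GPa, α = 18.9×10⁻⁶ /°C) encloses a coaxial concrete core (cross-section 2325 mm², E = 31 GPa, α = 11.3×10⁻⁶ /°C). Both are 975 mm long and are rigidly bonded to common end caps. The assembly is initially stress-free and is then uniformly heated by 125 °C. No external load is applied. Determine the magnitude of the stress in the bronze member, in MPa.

The bronze has the larger α, so on heating it would change length more than the concrete if both were free. The rigid plates force a common final length, so the bronze is put into compression and the concrete into tension, with equal and opposite forces P (no external load).
Equating the net (thermal + elastic) strains gives |α₁ − α₂|·ΔT = P·[1/(A₁E₁) + 1/(A₂E₂)].
|α₁ − α₂|·ΔT = 7.6×10⁻⁶ × 125 = 0.00095.
1/(A₁E₁) + 1/(A₂E₂) = 1/(2200×110×10³) + 1/(2325×31×10³) = 1.801×10⁻⁸ N⁻¹.
P = 0.00095 / 1.801×10⁻⁸ = 52760 N = 52.76 kN.
σ_{bronze} = P/A₁ = 52760/2200 = 23.98 MPa, compressive.

σ ≈ 24 MPa (compressive)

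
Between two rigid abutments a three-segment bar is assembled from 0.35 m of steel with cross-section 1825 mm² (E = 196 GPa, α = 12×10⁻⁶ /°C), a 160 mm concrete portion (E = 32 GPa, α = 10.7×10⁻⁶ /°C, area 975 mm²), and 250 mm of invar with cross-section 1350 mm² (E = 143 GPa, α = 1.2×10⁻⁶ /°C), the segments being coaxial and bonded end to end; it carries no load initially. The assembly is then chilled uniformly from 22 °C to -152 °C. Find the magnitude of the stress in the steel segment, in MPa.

If the supports were absent, the total length change would be Σ αᵢΔT Lᵢ = 12×10⁻⁶×174×350 + 10.7×10⁻⁶×174×160 + 1.2×10⁻⁶×174×250 = 1.081 mm.
Since the ends are fixed, an axial force P builds up, equal in every segment, with P · Σ Lᵢ/(AᵢEᵢ) = δ_free.
The series flexibility is Σ Lᵢ/(AᵢEᵢ) = 350/(1825×196×10³) + 160/(975×32×10³) + 250/(1350×143×10³) = 7.402×10⁻⁶ mm/N.
P = 1.081 / 7.402×10⁻⁶ = 146000 N = 146 kN, tensile.
σ_{steel} = P / A = 146000 / 1825 = 80.02 MPa.

σ ≈ 80 MPa (tensile)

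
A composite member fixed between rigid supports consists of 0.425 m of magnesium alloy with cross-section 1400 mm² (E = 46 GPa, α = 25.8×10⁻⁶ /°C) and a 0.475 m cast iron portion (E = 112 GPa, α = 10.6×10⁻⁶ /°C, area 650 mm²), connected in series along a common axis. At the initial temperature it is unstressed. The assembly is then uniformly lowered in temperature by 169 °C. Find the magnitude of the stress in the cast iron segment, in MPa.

σ ≈ 317 MPa (tensile)

If the supports were absent, the total length change would be Σ αᵢΔT Lᵢ = 25.8×10⁻⁶×169×425 + 10.6×10⁻⁶×169×475 = 2.704 mm.
The rigid supports impose zero overall length change; the single axial force P common to all segments must satisfy P Σ Lᵢ/(AᵢEᵢ) = δ_free.
Σ Lᵢ/(AᵢEᵢ) = 425/(1400×46×10³) + 475/(650×112×10³) = 1.312×10⁻⁵ mm/N.
P = 2.704 / 1.312×10⁻⁵ = 206000 N = 206 kN, tensile.
σ_{cast iron} = P / A = 206000 / 650 = 317 MPa.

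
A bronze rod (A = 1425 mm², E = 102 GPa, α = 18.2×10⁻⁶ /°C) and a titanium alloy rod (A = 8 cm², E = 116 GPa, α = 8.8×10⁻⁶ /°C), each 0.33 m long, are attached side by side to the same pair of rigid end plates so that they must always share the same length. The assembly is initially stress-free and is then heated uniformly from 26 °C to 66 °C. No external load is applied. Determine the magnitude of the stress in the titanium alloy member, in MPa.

Both members must finish at the same length. With the larger α, the bronze tends to over-expand; the plates restrain it, putting the bronze in compression and the titanium alloy in tension. With no external load the two internal forces are equal and opposite, magnitude P.
Equating the net (thermal + elastic) strains gives |α₁ − α₂|·ΔT = P·[1/(A₁E₁) + 1/(A₂E₂)].
|α₁ − α₂|·ΔT = 9.4×10⁻⁶ × 40 = 0.000376.
1/(A₁E₁) + 1/(A₂E₂) = 1/(1425×102×10³) + 1/(800×116×10³) = 1.766×10⁻⁸ N⁻¹.
So P = 0.000376 / 1.766×10⁻⁸ = 21.3 kN.
σ_{titanium alloy} = P/A₂ = 21300/800 = 26.62 MPa, tensile.

σ ≈ 26.6 MPa (tensile)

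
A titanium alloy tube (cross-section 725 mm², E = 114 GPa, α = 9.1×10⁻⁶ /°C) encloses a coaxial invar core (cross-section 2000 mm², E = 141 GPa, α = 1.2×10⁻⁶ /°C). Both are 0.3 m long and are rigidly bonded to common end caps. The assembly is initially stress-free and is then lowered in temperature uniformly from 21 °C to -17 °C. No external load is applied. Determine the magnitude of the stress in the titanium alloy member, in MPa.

σ ≈ 26.5 MPa (tensile)

Both members must finish at the same length. With the larger α, the titanium alloy tends to over-contract; the plates restrain it, putting the titanium alloy in tension and the invar in compression. With no external load the two internal forces are equal and opposite, magnitude P.
Equating the net (thermal + elastic) strains gives |α₁ − α₂|·ΔT = P·[1/(A₁E₁) + 1/(A₂E₂)].
|α₁ − α₂|·ΔT = 7.9×10⁻⁶ × 38 = 0.0003002.
1/(A₁E₁) + 1/(A₂E₂) = 1/(725×114×10³) + 1/(2000×141×10³) = 1.565×10⁻⁸ N⁻¹.
P = 0.0003002 / 1.565×10⁻⁸ = 19190 N = 19.19 kN.
σ_{titanium alloy} = P/A₁ = 19190/725 = 26.47 MPa, tensile.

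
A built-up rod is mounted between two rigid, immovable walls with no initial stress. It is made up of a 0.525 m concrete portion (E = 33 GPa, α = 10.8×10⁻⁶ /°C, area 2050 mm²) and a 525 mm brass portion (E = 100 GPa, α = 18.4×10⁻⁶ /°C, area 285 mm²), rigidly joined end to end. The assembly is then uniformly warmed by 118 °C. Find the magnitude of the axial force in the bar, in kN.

If the supports were absent, the total length change would be Σ αᵢΔT Lᵢ = 10.8×10⁻⁶×118×525 + 18.4×10⁻⁶×118×525 = 1.809 mm.
Since the ends are fixed, an axial force P builds up, equal in every segment, with P · Σ Lᵢ/(AᵢEᵢ) = δ_free.
Σ Lᵢ/(AᵢEᵢ) = 525/(2050×33×10³) + 525/(285×100×10³) = 2.618×10⁻⁵ mm/N.
Hence P = δ_free / Σ(L/AE) = 1.809/2.618×10⁻⁵ = 69.09 kN (compressive).

P ≈ 69.1 kN (compressive)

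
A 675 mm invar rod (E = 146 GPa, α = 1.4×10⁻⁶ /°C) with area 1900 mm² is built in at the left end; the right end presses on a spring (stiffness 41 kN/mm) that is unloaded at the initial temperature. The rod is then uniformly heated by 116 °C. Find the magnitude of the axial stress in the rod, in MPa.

The unrestrained thermal change is αΔT L = 1.4×10⁻⁶ × 116 × 675 = 0.1096 mm.
With a force P in the spring, the elastic change of the rod is PL/(AE) and that of the spring is P/k; compatibility requires their sum to equal δ_free.
So P = δ_free / [L/(AE) + 1/k] = 0.1096 / [ 675/(1900×146×10³) + 1/(41×10³) ].
P = 0.1096 / 2.682×10⁻⁵ = 4087 N.
σ = P/A = 4087/1900 = 2.151 MPa.

σ ≈ 2.15 MPa (compressive)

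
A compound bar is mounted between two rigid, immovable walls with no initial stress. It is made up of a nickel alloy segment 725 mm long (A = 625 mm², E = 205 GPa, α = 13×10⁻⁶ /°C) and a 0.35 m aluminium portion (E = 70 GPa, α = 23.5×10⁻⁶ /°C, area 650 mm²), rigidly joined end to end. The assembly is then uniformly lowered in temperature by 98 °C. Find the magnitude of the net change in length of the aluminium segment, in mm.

|ΔL| ≈ 0.191 mm

Free thermal contraction of the whole bar: Σ αᵢΔT Lᵢ = 13×10⁻⁶×98×725 + 23.5×10⁻⁶×98×350 = 1.73 mm.
The walls prevent any net length change, so an axial force P (same in every segment) develops. Compatibility: P · Σ Lᵢ/(AᵢEᵢ) = δ_free.
The series flexibility is Σ Lᵢ/(AᵢEᵢ) = 725/(625×205×10³) + 350/(650×70×10³) = 1.335×10⁻⁵ mm/N.
Hence P = δ_free / Σ(L/AE) = 1.73/1.335×10⁻⁵ = 129.6 kN (tensile).
For the aluminium segment, free thermal change = 23.5×10⁻⁶×98×350 = 0.806 mm and elastic change from P = 129600×350/(650×70×10³) = 0.9966 mm; these oppose, so the net change is 0.191 mm (segment lengthens).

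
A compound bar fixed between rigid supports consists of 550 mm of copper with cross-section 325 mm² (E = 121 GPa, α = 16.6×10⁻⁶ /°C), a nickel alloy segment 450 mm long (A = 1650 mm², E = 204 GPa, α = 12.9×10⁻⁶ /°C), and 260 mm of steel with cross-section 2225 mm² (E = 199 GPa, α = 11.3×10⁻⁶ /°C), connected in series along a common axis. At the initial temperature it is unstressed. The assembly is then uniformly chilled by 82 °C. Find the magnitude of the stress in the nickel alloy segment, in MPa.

σ ≈ 55.8 MPa (tensile)

With the walls removed the bar would change length by δ_free = Σ αᵢΔT Lᵢ = 16.6×10⁻⁶×82×550 + 12.9×10⁻⁶×82×450 + 11.3×10⁻⁶×82×260 = 1.466 mm.
Since the ends are fixed, an axial force P builds up, equal in every segment, with P · Σ Lᵢ/(AᵢEᵢ) = δ_free.
The series flexibility is Σ Lᵢ/(AᵢEᵢ) = 550/(325×121×10³) + 450/(1650×204×10³) + 260/(2225×199×10³) = 1.591×10⁻⁵ mm/N.
P = 1.466 / 1.591×10⁻⁵ = 92120 N = 92.12 kN, tensile.
σ_{nickel alloy} = P / A = 92120 / 1650 = 55.83 MPa.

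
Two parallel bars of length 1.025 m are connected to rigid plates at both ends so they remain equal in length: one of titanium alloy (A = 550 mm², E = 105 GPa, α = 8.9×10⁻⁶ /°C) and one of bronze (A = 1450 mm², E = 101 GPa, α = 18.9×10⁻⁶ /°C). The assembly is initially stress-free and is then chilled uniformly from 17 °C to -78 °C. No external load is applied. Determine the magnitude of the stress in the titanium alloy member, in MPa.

Both members must finish at the same length. With the larger α, the bronze tends to over-contract; the plates restrain it, putting the bronze in tension and the titanium alloy in compression. With no external load the two internal forces are equal and opposite, magnitude P.
Setting the final lengths equal and cancelling L: (α₁ − α₂)ΔT = P/(A₁E₁) + P/(A₂E₂).
|α₁ − α₂|·ΔT = 10×10⁻⁶ × 95 = 0.00095.
1/(A₁E₁) + 1/(A₂E₂) = 1/(550×105×10³) + 1/(1450×101×10³) = 2.414×10⁻⁸ N⁻¹.
P = 0.00095 / 2.414×10⁻⁸ = 39350 N = 39.35 kN.
σ_{titanium alloy} = P/A₁ = 39350/550 = 71.54 MPa, compressive.

σ ≈ 71.5 MPa (compressive)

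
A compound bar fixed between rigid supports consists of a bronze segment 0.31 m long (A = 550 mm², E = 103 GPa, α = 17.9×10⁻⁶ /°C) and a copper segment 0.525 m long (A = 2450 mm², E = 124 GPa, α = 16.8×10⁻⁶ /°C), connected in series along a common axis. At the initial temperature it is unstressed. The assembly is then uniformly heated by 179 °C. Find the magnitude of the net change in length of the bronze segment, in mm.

Free thermal expansion of the whole bar: Σ αᵢΔT Lᵢ = 17.9×10⁻⁶×179×310 + 16.8×10⁻⁶×179×525 = 2.572 mm.
The rigid supports impose zero overall length change; the single axial force P common to all segments must satisfy P Σ Lᵢ/(AᵢEᵢ) = δ_free.
Σ Lᵢ/(AᵢEᵢ) = 310/(550×103×10³) + 525/(2450×124×10³) = 7.2×10⁻⁶ mm/N.
Hence P = δ_free / Σ(L/AE) = 2.572/7.2×10⁻⁶ = 357.2 kN (compressive).
For the bronze segment, free thermal change = 17.9×10⁻⁶×179×310 = 0.9933 mm and elastic change from P = 357200×310/(550×103×10³) = 1.955 mm; these oppose, so the net change is 0.961 mm (segment shortens).

|ΔL| ≈ 0.961 mm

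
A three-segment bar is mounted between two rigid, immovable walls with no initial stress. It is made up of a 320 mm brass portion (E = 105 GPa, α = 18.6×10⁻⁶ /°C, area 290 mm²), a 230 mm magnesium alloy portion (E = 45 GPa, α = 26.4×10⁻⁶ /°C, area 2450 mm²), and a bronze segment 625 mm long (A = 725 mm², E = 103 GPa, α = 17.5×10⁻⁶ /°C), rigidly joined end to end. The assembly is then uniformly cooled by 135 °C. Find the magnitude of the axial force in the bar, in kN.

P ≈ 148 kN (tensile)

Free thermal contraction of the whole bar: Σ αᵢΔT Lᵢ = 18.6×10⁻⁶×135×320 + 26.4×10⁻⁶×135×230 + 17.5×10⁻⁶×135×625 = 3.1 mm.
The walls prevent any net length change, so an axial force P (same in every segment) develops. Compatibility: P · Σ Lᵢ/(AᵢEᵢ) = δ_free.
Σ Lᵢ/(AᵢEᵢ) = 320/(290×105×10³) + 230/(2450×45×10³) + 625/(725×103×10³) = 2.096×10⁻⁵ mm/N.
P = 3.1 / 2.096×10⁻⁵ = 147900 N = 147.9 kN, tensile.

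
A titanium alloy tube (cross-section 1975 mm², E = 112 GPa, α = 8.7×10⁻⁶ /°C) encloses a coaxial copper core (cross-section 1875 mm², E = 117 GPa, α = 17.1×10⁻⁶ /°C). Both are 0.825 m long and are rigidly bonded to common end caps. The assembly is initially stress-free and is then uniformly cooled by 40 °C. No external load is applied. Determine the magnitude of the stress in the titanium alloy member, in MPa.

σ ≈ 18.7 MPa (compressive)

The copper has the larger α, so on cooling it would change length more than the titanium alloy if both were free. The rigid plates force a common final length, so the copper is put into tension and the titanium alloy into compression, with equal and opposite forces P (no external load).
Equating the net (thermal + elastic) strains gives |α₁ − α₂|·ΔT = P·[1/(A₁E₁) + 1/(A₂E₂)].
|α₁ − α₂|·ΔT = 8.4×10⁻⁶ × 40 = 0.000336.
1/(A₁E₁) + 1/(A₂E₂) = 1/(1975×112×10³) + 1/(1875×117×10³) = 9.079×10⁻⁹ N⁻¹.
So P = 0.000336 / 9.079×10⁻⁹ = 37.01 kN.
σ_{titanium alloy} = P/A₁ = 37010/1975 = 18.74 MPa, compressive.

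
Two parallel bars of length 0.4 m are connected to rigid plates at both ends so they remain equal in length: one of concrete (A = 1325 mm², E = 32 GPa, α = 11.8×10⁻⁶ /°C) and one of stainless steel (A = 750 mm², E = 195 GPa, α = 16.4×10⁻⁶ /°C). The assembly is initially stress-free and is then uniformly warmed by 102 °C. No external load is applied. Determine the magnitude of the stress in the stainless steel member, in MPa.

σ ≈ 20.6 MPa (compressive)

The stainless steel has the larger α, so on heating it would change length more than the concrete if both were free. The rigid plates force a common final length, so the stainless steel is put into compression and the concrete into tension, with equal and opposite forces P (no external load).
Setting the final lengths equal and cancelling L: (α₁ − α₂)ΔT = P/(A₁E₁) + P/(A₂E₂).
|α₁ − α₂|·ΔT = 4.6×10⁻⁶ × 102 = 0.0004692.
1/(A₁E₁) + 1/(A₂E₂) = 1/(1325×32×10³) + 1/(750×195×10³) = 3.042×10⁻⁸ N⁻¹.
So P = 0.0004692 / 3.042×10⁻⁸ = 15.42 kN.
σ_{stainless steel} = P/A₂ = 15420/750 = 20.56 MPa, compressive.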